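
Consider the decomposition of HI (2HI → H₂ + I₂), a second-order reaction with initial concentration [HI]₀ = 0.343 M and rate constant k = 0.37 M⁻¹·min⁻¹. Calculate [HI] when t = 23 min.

0.08752 M

Step 1: For a second-order reaction: 1/[HI] = 1/[HI]₀ + kt
Step 2: 1/[HI] = 1/0.343 + 0.37 × 23
Step 3: 1/[HI] = 2.915 + 8.51 = 11.43
Step 4: [HI] = 1/11.43 = 0.08752 M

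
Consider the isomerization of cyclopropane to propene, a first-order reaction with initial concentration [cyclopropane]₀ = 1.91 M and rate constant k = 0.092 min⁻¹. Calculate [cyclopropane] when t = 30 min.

0.1209 M

Step 1: For a first-order reaction: [cyclopropane] = [cyclopropane]₀ × e^(-kt)
Step 2: [cyclopropane] = 1.91 × e^(-0.092 × 30)
Step 3: [cyclopropane] = 1.91 × e^(-2.76)
Step 4: [cyclopropane] = 1.91 × 0.0632918 = 0.1209 M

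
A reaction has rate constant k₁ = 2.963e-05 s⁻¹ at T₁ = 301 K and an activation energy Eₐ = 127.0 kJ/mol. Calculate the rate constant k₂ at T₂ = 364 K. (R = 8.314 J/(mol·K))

1.934e-01 s⁻¹

Step 1: Use the two-temperature Arrhenius form: ln(k₂/k₁) = -Eₐ/R × (1/T₂ - 1/T₁)
Step 2: Convert Eₐ to J/mol: 127.0 kJ/mol = 127000 J/mol
Step 3: 1/T₂ - 1/T₁ = 1/364 - 1/301 = -5.750064e-04 K⁻¹
Step 4: ln(k₂/k₁) = -127000/8.314 × -5.750064e-04 = 8.78348
Step 5: k₂ = k₁ × exp(8.78348) = 2.963e-05 × 6.52555e+03 = 1.934e-01 s⁻¹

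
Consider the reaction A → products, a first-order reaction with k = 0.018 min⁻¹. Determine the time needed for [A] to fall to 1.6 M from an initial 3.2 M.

38.51 min

Step 1: For first-order: t = ln([A]₀/[A])/k
Step 2: t = ln(3.2/1.6)/0.018
Step 3: t = ln(2)/0.018
Step 4: t = 0.6931/0.018 = 38.51 min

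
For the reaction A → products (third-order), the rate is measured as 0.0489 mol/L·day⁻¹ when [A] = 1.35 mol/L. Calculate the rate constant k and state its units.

0.01988 (mol/L)⁻²·day⁻¹

Step 1: rate = k[A]^3, so k = rate / [A]^3.
Step 2: k = 0.0489 / (1.35)^3 = 0.0489 / 2.46.
Step 3: k = 0.01988 (mol/L)⁻²·day⁻¹.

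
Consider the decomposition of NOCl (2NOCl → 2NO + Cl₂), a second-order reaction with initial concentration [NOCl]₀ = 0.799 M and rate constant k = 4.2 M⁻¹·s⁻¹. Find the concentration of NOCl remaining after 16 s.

0.01461 M

Step 1: For a second-order reaction: 1/[NOCl] = 1/[NOCl]₀ + kt
Step 2: 1/[NOCl] = 1/0.799 + 4.2 × 16
Step 3: 1/[NOCl] = 1.252 + 67.2 = 68.45
Step 4: [NOCl] = 1/68.45 = 0.01461 M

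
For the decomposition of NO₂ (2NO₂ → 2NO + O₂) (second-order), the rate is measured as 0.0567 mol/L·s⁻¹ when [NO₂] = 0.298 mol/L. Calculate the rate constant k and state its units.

0.6385 (mol/L)⁻¹·s⁻¹

Step 1: rate = k[NO₂]^2, so k = rate / [NO₂]^2.
Step 2: k = 0.0567 / (0.298)^2 = 0.0567 / 0.0888.
Step 3: k = 0.6385 (mol/L)⁻¹·s⁻¹.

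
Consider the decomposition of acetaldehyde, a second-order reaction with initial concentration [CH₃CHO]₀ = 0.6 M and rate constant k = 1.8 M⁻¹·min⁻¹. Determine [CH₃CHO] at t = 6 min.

0.08021 M

Step 1: For a second-order reaction: 1/[CH₃CHO] = 1/[CH₃CHO]₀ + kt
Step 2: 1/[CH₃CHO] = 1/0.6 + 1.8 × 6
Step 3: 1/[CH₃CHO] = 1.667 + 10.8 = 12.47
Step 4: [CH₃CHO] = 1/12.47 = 0.08021 M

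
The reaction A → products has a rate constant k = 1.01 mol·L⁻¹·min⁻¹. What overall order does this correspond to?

zeroth order (0)

Step 1: The units of k for an nth-order reaction are (concentration)^(1-n)·(time)⁻¹.
Step 2: Here k has units mol·L⁻¹·min⁻¹, so the concentration exponent is 1.
Step 3: 1 - n = 1 ⇒ n = 0. The reaction is zeroth order.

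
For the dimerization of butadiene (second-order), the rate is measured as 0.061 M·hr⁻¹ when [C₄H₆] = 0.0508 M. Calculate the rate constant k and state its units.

23.64 M⁻¹·hr⁻¹

Step 1: rate = k[C₄H₆]^2, so k = rate / [C₄H₆]^2.
Step 2: k = 0.061 / (0.0508)^2 = 0.061 / 0.002581.
Step 3: k = 23.64 M⁻¹·hr⁻¹.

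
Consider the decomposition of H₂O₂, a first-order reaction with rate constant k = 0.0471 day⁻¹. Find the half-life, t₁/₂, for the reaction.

14.72 day

Step 1: For a first-order reaction, t₁/₂ = ln(2)/k
Step 2: t₁/₂ = ln(2)/0.0471
Step 3: t₁/₂ = 0.6931/0.0471 = 14.72 day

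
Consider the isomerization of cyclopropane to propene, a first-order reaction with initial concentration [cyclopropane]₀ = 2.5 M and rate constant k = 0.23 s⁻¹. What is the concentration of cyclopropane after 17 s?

0.0501 M

Step 1: For a first-order reaction: [cyclopropane] = [cyclopropane]₀ × e^(-kt)
Step 2: [cyclopropane] = 2.5 × e^(-0.23 × 17)
Step 3: [cyclopropane] = 2.5 × e^(-3.91)
Step 4: [cyclopropane] = 2.5 × 0.0200405 = 0.0501 M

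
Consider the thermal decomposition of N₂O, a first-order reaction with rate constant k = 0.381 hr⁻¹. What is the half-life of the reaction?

1.819 hr

Step 1: For a first-order reaction, t₁/₂ = ln(2)/k
Step 2: t₁/₂ = ln(2)/0.381
Step 3: t₁/₂ = 0.6931/0.381 = 1.819 hr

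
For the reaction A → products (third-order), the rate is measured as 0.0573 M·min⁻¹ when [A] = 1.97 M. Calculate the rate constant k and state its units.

0.007495 M⁻²·min⁻¹

Step 1: rate = k[A]^3, so k = rate / [A]^3.
Step 2: k = 0.0573 / (1.97)^3 = 0.0573 / 7.645.
Step 3: k = 0.007495 M⁻²·min⁻¹.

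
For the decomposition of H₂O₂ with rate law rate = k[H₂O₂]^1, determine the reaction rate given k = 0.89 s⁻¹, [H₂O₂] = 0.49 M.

0.4361 M/s

Step 1: Identify the rate law: rate = k[H₂O₂]^1
Step 2: Substitute values: rate = 0.89 × (0.49)^1
Step 3: Calculate: rate = 0.89 × 0.49 = 0.4361 M/s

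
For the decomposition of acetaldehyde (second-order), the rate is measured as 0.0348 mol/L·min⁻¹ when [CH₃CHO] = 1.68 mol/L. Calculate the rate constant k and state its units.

0.01233 (mol/L)⁻¹·min⁻¹

Step 1: rate = k[CH₃CHO]^2, so k = rate / [CH₃CHO]^2.
Step 2: k = 0.0348 / (1.68)^2 = 0.0348 / 2.822.
Step 3: k = 0.01233 (mol/L)⁻¹·min⁻¹.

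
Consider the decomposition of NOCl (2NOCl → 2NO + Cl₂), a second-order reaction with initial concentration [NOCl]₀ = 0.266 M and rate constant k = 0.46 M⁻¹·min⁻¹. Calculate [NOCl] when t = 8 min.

0.1344 M

Step 1: For a second-order reaction: 1/[NOCl] = 1/[NOCl]₀ + kt
Step 2: 1/[NOCl] = 1/0.266 + 0.46 × 8
Step 3: 1/[NOCl] = 3.759 + 3.68 = 7.439
Step 4: [NOCl] = 1/7.439 = 0.1344 M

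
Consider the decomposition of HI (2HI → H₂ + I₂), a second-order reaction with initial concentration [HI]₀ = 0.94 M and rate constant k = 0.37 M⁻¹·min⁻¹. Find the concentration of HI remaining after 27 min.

0.09047 M

Step 1: For a second-order reaction: 1/[HI] = 1/[HI]₀ + kt
Step 2: 1/[HI] = 1/0.94 + 0.37 × 27
Step 3: 1/[HI] = 1.064 + 9.99 = 11.05
Step 4: [HI] = 1/11.05 = 0.09047 M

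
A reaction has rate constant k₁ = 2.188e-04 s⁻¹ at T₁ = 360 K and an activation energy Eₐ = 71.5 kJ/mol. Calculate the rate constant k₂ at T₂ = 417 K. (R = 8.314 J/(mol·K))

5.730e-03 s⁻¹

Step 1: Use the two-temperature Arrhenius form: ln(k₂/k₁) = -Eₐ/R × (1/T₂ - 1/T₁)
Step 2: Convert Eₐ to J/mol: 71.5 kJ/mol = 71500 J/mol
Step 3: 1/T₂ - 1/T₁ = 1/417 - 1/360 = -3.796962e-04 K⁻¹
Step 4: ln(k₂/k₁) = -71500/8.314 × -3.796962e-04 = 3.26537
Step 5: k₂ = k₁ × exp(3.26537) = 2.188e-04 × 2.61898e+01 = 5.730e-03 s⁻¹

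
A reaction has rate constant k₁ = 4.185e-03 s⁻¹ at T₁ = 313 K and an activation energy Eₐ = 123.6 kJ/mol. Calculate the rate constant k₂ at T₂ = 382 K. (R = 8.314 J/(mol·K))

2.226e+01 s⁻¹

Step 1: Use the two-temperature Arrhenius form: ln(k₂/k₁) = -Eₐ/R × (1/T₂ - 1/T₁)
Step 2: Convert Eₐ to J/mol: 123.6 kJ/mol = 123600 J/mol
Step 3: 1/T₂ - 1/T₁ = 1/382 - 1/313 = -5.770871e-04 K⁻¹
Step 4: ln(k₂/k₁) = -123600/8.314 × -5.770871e-04 = 8.57926
Step 5: k₂ = k₁ × exp(8.57926) = 4.185e-03 × 5.32017e+03 = 2.226e+01 s⁻¹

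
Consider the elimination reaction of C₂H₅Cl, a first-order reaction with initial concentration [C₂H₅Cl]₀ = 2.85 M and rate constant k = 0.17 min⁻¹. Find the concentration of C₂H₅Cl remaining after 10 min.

0.5206 M

Step 1: For a first-order reaction: [C₂H₅Cl] = [C₂H₅Cl]₀ × e^(-kt)
Step 2: [C₂H₅Cl] = 2.85 × e^(-0.17 × 10)
Step 3: [C₂H₅Cl] = 2.85 × e^(-1.7)
Step 4: [C₂H₅Cl] = 2.85 × 0.182684 = 0.5206 M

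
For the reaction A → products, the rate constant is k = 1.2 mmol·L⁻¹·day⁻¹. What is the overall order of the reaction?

zeroth order (0)

Step 1: The units of k for an nth-order reaction are (concentration)^(1-n)·(time)⁻¹.
Step 2: Here k has units mmol·L⁻¹·day⁻¹, so the concentration exponent is 1.
Step 3: 1 - n = 1 ⇒ n = 0. The reaction is zeroth order.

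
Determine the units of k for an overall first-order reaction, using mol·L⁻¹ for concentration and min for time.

min⁻¹

Step 1: For overall order n, rate = k × (concentration)^n.
Step 2: Rate has units mol·L⁻¹·min⁻¹; concentration term has units (mol·L⁻¹)^1.
Step 3: k = rate / (concentration)^n, so units of k = (mol·L⁻¹)^(1-1)·min⁻¹ = min⁻¹.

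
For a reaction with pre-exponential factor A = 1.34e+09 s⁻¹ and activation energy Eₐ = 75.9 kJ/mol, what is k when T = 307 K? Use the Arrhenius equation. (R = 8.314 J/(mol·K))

1.63e-04 s⁻¹

Step 1: Use the Arrhenius equation: k = A × exp(-Eₐ/RT)
Step 2: Convert Eₐ to J/mol: 75.9 kJ/mol = 75900 J/mol
Step 3: Calculate the exponent: -Eₐ/(RT) = -75900/(8.314 × 307) = -29.73674
Step 4: k = 1.34e+09 × exp(-29.73674)
Step 5: k = 1.34e+09 × 1.21758e-13 = 1.6316e-04 s⁻¹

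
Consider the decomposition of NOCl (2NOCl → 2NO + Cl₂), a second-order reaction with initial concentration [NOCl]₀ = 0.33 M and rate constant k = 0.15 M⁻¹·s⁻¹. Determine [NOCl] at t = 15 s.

0.1894 M

Step 1: For a second-order reaction: 1/[NOCl] = 1/[NOCl]₀ + kt
Step 2: 1/[NOCl] = 1/0.33 + 0.15 × 15
Step 3: 1/[NOCl] = 3.03 + 2.25 = 5.28
Step 4: [NOCl] = 1/5.28 = 0.1894 M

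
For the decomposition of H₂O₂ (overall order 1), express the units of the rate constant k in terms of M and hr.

hr⁻¹

Step 1: For overall order n, rate = k × (concentration)^n.
Step 2: Rate has units M·hr⁻¹; concentration term has units M^1.
Step 3: k = rate / (concentration)^n, so units of k = M^(1-1)·hr⁻¹ = hr⁻¹.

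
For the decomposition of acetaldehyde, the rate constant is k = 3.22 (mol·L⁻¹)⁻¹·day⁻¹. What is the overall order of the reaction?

second order (2)

Step 1: The units of k for an nth-order reaction are (concentration)^(1-n)·(time)⁻¹.
Step 2: Here k has units (mol·L⁻¹)⁻¹·day⁻¹, so the concentration exponent is -1.
Step 3: 1 - n = -1 ⇒ n = 2. The reaction is second order.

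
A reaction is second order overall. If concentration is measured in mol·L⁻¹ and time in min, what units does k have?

(mol·L⁻¹)⁻¹·min⁻¹

Step 1: For overall order n, rate = k × (concentration)^n.
Step 2: Rate has units mol·L⁻¹·min⁻¹; concentration term has units (mol·L⁻¹)^2.
Step 3: k = rate / (concentration)^n, so units of k = (mol·L⁻¹)^(1-2)·min⁻¹ = (mol·L⁻¹)⁻¹·min⁻¹.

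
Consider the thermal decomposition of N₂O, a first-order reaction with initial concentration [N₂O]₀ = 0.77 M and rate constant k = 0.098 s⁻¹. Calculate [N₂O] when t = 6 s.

0.4277 M

Step 1: For a first-order reaction: [N₂O] = [N₂O]₀ × e^(-kt)
Step 2: [N₂O] = 0.77 × e^(-0.098 × 6)
Step 3: [N₂O] = 0.77 × e^(-0.588)
Step 4: [N₂O] = 0.77 × 0.555437 = 0.4277 M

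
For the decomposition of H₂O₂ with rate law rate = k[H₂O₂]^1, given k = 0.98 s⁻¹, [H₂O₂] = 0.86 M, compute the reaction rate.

0.8428 M/s

Step 1: Identify the rate law: rate = k[H₂O₂]^1
Step 2: Substitute values: rate = 0.98 × (0.86)^1
Step 3: Calculate: rate = 0.98 × 0.86 = 0.8428 M/s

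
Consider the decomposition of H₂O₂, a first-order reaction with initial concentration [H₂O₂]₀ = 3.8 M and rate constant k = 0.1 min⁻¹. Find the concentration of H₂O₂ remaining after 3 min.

2.815 M

Step 1: For a first-order reaction: [H₂O₂] = [H₂O₂]₀ × e^(-kt)
Step 2: [H₂O₂] = 3.8 × e^(-0.1 × 3)
Step 3: [H₂O₂] = 3.8 × e^(-0.3)
Step 4: [H₂O₂] = 3.8 × 0.740818 = 2.815 M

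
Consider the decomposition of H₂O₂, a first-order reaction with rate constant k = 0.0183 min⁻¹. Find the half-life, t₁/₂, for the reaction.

37.88 min

Step 1: For a first-order reaction, t₁/₂ = ln(2)/k
Step 2: t₁/₂ = ln(2)/0.0183
Step 3: t₁/₂ = 0.6931/0.0183 = 37.88 min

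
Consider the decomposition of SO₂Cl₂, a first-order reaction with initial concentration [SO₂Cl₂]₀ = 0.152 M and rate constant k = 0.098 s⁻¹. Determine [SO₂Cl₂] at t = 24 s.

0.01447 M

Step 1: For a first-order reaction: [SO₂Cl₂] = [SO₂Cl₂]₀ × e^(-kt)
Step 2: [SO₂Cl₂] = 0.152 × e^(-0.098 × 24)
Step 3: [SO₂Cl₂] = 0.152 × e^(-2.352)
Step 4: [SO₂Cl₂] = 0.152 × 0.0951786 = 0.01447 M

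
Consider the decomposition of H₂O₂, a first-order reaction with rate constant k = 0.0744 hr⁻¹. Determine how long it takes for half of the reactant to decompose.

9.316 hr

Step 1: For a first-order reaction, t₁/₂ = ln(2)/k
Step 2: t₁/₂ = ln(2)/0.0744
Step 3: t₁/₂ = 0.6931/0.0744 = 9.316 hr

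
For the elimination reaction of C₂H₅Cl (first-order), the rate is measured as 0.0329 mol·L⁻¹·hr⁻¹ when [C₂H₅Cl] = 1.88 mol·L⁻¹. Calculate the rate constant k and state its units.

0.0175 hr⁻¹

Step 1: rate = k[C₂H₅Cl]^1, so k = rate / [C₂H₅Cl]^1.
Step 2: k = 0.0329 / (1.88)^1 = 0.0329 / 1.88.
Step 3: k = 0.0175 hr⁻¹.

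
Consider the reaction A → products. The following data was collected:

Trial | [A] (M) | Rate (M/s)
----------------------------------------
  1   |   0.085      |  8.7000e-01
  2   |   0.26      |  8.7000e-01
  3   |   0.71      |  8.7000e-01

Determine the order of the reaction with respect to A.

zeroth order (0)

Step 1: Compare trials - when concentration changes, rate stays constant.
Step 2: rate₂/rate₁ = 8.7000e-01/8.7000e-01 = 1
Step 3: [A]₂/[A]₁ = 0.26/0.085 = 3.059
Step 4: Since rate ratio ≈ (conc ratio)^0, the reaction is zeroth order.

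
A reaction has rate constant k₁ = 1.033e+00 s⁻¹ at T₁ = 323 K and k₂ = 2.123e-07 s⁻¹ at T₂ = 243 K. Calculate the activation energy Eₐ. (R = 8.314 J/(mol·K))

125.6 kJ/mol

Step 1: Use the two-temperature Arrhenius form: ln(k₂/k₁) = -Eₐ/R × (1/T₂ - 1/T₁)
Step 2: ln(k₂/k₁) = ln(2.123e-07/1.033e+00) = ln(2.05518e-07) = -15.3977
Step 3: 1/T₂ - 1/T₁ = 1/243 - 1/323 = 1.019251e-03 K⁻¹
Step 4: Eₐ = -R × ln(k₂/k₁) / (1/T₂ - 1/T₁) = -8.314 × -15.3977 / 1.019251e-03
Step 5: Eₐ = 1.2560e+05 J/mol = 125.6 kJ/mol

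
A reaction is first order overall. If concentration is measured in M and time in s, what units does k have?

s⁻¹

Step 1: For overall order n, rate = k × (concentration)^n.
Step 2: Rate has units M·s⁻¹; concentration term has units M^1.
Step 3: k = rate / (concentration)^n, so units of k = M^(1-1)·s⁻¹ = s⁻¹.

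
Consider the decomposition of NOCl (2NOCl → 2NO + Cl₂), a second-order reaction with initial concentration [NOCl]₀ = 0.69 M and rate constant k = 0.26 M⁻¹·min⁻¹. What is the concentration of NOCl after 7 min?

0.3059 M

Step 1: For a second-order reaction: 1/[NOCl] = 1/[NOCl]₀ + kt
Step 2: 1/[NOCl] = 1/0.69 + 0.26 × 7
Step 3: 1/[NOCl] = 1.449 + 1.82 = 3.269
Step 4: [NOCl] = 1/3.269 = 0.3059 M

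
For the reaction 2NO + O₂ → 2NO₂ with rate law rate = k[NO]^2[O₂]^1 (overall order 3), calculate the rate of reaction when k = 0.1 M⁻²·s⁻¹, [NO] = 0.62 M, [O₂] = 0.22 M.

0.008457 M/s

Step 1: The rate law is rate = k[NO]^2[O₂]^1, overall order = 2+1 = 3
Step 2: Substitute values: rate = 0.1 × (0.62)^2 × (0.22)^1
Step 3: rate = 0.1 × 0.3844 × 0.22 = 0.0084568 M/s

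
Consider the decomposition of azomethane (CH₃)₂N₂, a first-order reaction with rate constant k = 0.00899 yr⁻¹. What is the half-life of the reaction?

77.1 yr

Step 1: For a first-order reaction, t₁/₂ = ln(2)/k
Step 2: t₁/₂ = ln(2)/0.00899
Step 3: t₁/₂ = 0.6931/0.00899 = 77.1 yr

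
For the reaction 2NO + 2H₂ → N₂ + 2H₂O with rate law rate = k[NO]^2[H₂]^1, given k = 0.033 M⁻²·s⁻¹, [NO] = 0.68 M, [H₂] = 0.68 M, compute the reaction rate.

0.01038 M/s

Step 1: The rate law is rate = k[NO]^2[H₂]^1
Step 2: Substitute: rate = 0.033 × (0.68)^2 × (0.68)^1
Step 3: rate = 0.033 × 0.4624 × 0.68 = 0.0103763 M/s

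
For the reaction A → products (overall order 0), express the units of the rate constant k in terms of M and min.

M·min⁻¹

Step 1: For overall order n, rate = k × (concentration)^n.
Step 2: Rate has units M·min⁻¹; concentration term has units M^0.
Step 3: k = rate / (concentration)^n, so units of k = M^(1-0)·min⁻¹ = M·min⁻¹.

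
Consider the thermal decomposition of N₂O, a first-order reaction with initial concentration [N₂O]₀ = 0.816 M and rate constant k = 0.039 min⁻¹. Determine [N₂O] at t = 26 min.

0.296 M

Step 1: For a first-order reaction: [N₂O] = [N₂O]₀ × e^(-kt)
Step 2: [N₂O] = 0.816 × e^(-0.039 × 26)
Step 3: [N₂O] = 0.816 × e^(-1.014)
Step 4: [N₂O] = 0.816 × 0.362765 = 0.296 M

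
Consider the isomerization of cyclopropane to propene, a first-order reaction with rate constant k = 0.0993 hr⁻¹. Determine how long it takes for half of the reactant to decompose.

6.98 hr

Step 1: For a first-order reaction, t₁/₂ = ln(2)/k
Step 2: t₁/₂ = ln(2)/0.0993
Step 3: t₁/₂ = 0.6931/0.0993 = 6.98 hr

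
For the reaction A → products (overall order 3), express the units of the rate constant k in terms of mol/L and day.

(mol/L)⁻²·day⁻¹

Step 1: For overall order n, rate = k × (concentration)^n.
Step 2: Rate has units mol/L·day⁻¹; concentration term has units (mol/L)^3.
Step 3: k = rate / (concentration)^n, so units of k = (mol/L)^(1-3)·day⁻¹ = (mol/L)⁻²·day⁻¹.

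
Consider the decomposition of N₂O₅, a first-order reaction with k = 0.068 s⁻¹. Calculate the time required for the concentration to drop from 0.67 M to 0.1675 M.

20.39 s

Step 1: For first-order: t = ln([N₂O₅]₀/[N₂O₅])/k
Step 2: t = ln(0.67/0.1675)/0.068
Step 3: t = ln(4)/0.068
Step 4: t = 1.386/0.068 = 20.39 s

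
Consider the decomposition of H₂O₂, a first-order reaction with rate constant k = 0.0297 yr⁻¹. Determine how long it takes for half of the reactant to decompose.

23.34 yr

Step 1: For a first-order reaction, t₁/₂ = ln(2)/k
Step 2: t₁/₂ = ln(2)/0.0297
Step 3: t₁/₂ = 0.6931/0.0297 = 23.34 yr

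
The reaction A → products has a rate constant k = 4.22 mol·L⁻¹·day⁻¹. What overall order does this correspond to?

zeroth order (0)

Step 1: The units of k for an nth-order reaction are (concentration)^(1-n)·(time)⁻¹.
Step 2: Here k has units mol·L⁻¹·day⁻¹, so the concentration exponent is 1.
Step 3: 1 - n = 1 ⇒ n = 0. The reaction is zeroth order.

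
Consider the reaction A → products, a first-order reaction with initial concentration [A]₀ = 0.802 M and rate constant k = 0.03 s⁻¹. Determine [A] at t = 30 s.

0.3261 M

Step 1: For a first-order reaction: [A] = [A]₀ × e^(-kt)
Step 2: [A] = 0.802 × e^(-0.03 × 30)
Step 3: [A] = 0.802 × e^(-0.9)
Step 4: [A] = 0.802 × 0.40657 = 0.3261 M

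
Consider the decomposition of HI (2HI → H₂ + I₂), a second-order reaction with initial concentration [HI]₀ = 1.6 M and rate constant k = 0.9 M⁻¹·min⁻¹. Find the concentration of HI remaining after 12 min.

0.08753 M

Step 1: For a second-order reaction: 1/[HI] = 1/[HI]₀ + kt
Step 2: 1/[HI] = 1/1.6 + 0.9 × 12
Step 3: 1/[HI] = 0.625 + 10.8 = 11.43
Step 4: [HI] = 1/11.43 = 0.08753 M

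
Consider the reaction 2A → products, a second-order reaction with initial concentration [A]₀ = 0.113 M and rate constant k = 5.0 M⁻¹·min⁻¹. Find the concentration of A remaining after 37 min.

0.005159 M

Step 1: For a second-order reaction: 1/[A] = 1/[A]₀ + kt
Step 2: 1/[A] = 1/0.113 + 5.0 × 37
Step 3: 1/[A] = 8.85 + 185 = 193.8
Step 4: [A] = 1/193.8 = 0.005159 M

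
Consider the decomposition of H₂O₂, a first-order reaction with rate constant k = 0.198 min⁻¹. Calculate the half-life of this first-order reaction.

3.501 min

Step 1: For a first-order reaction, t₁/₂ = ln(2)/k
Step 2: t₁/₂ = ln(2)/0.198
Step 3: t₁/₂ = 0.6931/0.198 = 3.501 min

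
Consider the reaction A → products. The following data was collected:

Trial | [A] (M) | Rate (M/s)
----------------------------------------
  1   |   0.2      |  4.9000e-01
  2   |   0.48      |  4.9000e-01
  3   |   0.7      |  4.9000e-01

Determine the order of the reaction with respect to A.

zeroth order (0)

Step 1: Compare trials - when concentration changes, rate stays constant.
Step 2: rate₂/rate₁ = 4.9000e-01/4.9000e-01 = 1
Step 3: [A]₂/[A]₁ = 0.48/0.2 = 2.4
Step 4: Since rate ratio ≈ (conc ratio)^0, the reaction is zeroth order.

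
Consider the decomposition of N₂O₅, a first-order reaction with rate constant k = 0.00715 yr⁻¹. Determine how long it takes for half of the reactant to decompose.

96.94 yr

Step 1: For a first-order reaction, t₁/₂ = ln(2)/k
Step 2: t₁/₂ = ln(2)/0.00715
Step 3: t₁/₂ = 0.6931/0.00715 = 96.94 yr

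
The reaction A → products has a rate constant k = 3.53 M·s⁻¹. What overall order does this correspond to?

zeroth order (0)

Step 1: The units of k for an nth-order reaction are (concentration)^(1-n)·(time)⁻¹.
Step 2: Here k has units M·s⁻¹, so the concentration exponent is 1.
Step 3: 1 - n = 1 ⇒ n = 0. The reaction is zeroth order.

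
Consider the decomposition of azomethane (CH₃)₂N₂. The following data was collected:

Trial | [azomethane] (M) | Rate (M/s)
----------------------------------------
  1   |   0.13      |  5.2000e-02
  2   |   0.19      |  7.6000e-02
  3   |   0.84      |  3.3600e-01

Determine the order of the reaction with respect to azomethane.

first order (1)

Step 1: Compare trials to find order n where rate₂/rate₁ = ([azomethane]₂/[azomethane]₁)^n
Step 2: rate₂/rate₁ = 7.6000e-02/5.2000e-02 = 1.462
Step 3: [azomethane]₂/[azomethane]₁ = 0.19/0.13 = 1.462
Step 4: n = ln(1.462)/ln(1.462) = 1.00 ≈ 1
Step 5: The reaction is first order in azomethane.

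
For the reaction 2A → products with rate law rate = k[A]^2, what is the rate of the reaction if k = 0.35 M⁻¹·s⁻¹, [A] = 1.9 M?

1.263 M/s

Step 1: Identify the rate law: rate = k[A]^2
Step 2: Substitute values: rate = 0.35 × (1.9)^2
Step 3: Calculate: rate = 0.35 × 3.61 = 1.2635 M/s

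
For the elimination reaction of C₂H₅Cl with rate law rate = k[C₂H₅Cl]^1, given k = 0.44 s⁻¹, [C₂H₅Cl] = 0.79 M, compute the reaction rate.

0.3476 M/s

Step 1: Identify the rate law: rate = k[C₂H₅Cl]^1
Step 2: Substitute values: rate = 0.44 × (0.79)^1
Step 3: Calculate: rate = 0.44 × 0.79 = 0.3476 M/s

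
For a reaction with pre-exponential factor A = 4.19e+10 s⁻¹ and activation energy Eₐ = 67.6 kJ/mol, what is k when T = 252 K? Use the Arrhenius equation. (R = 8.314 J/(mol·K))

4.07e-04 s⁻¹

Step 1: Use the Arrhenius equation: k = A × exp(-Eₐ/RT)
Step 2: Convert Eₐ to J/mol: 67.6 kJ/mol = 67600 J/mol
Step 3: Calculate the exponent: -Eₐ/(RT) = -67600/(8.314 × 252) = -32.26533
Step 4: k = 4.19e+10 × exp(-32.26533)
Step 5: k = 4.19e+10 × 9.71282e-15 = 4.0697e-04 s⁻¹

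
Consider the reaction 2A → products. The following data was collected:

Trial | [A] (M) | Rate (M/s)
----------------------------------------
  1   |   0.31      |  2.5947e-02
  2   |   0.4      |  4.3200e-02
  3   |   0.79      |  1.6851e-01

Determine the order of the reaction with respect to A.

second order (2)

Step 1: Compare trials to find order n where rate₂/rate₁ = ([A]₂/[A]₁)^n
Step 2: rate₂/rate₁ = 4.3200e-02/2.5947e-02 = 1.665
Step 3: [A]₂/[A]₁ = 0.4/0.31 = 1.29
Step 4: n = ln(1.665)/ln(1.29) = 2.00 ≈ 2
Step 5: The reaction is second order in A.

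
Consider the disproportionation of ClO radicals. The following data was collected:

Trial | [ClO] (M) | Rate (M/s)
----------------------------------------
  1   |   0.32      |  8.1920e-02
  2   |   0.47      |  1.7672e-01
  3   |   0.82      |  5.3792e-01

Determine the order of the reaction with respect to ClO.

second order (2)

Step 1: Compare trials to find order n where rate₂/rate₁ = ([ClO]₂/[ClO]₁)^n
Step 2: rate₂/rate₁ = 1.7672e-01/8.1920e-02 = 2.157
Step 3: [ClO]₂/[ClO]₁ = 0.47/0.32 = 1.469
Step 4: n = ln(2.157)/ln(1.469) = 2.00 ≈ 2
Step 5: The reaction is second order in ClO.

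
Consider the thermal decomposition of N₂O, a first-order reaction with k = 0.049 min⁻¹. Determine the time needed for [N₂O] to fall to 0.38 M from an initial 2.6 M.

39.25 min

Step 1: For first-order: t = ln([N₂O]₀/[N₂O])/k
Step 2: t = ln(2.6/0.38)/0.049
Step 3: t = ln(6.842)/0.049
Step 4: t = 1.923/0.049 = 39.25 min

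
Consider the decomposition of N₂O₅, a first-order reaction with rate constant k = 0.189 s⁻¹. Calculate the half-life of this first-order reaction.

3.667 s

Step 1: For a first-order reaction, t₁/₂ = ln(2)/k
Step 2: t₁/₂ = ln(2)/0.189
Step 3: t₁/₂ = 0.6931/0.189 = 3.667 s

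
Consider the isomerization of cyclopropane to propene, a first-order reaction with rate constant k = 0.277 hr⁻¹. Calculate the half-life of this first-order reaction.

2.502 hr

Step 1: For a first-order reaction, t₁/₂ = ln(2)/k
Step 2: t₁/₂ = ln(2)/0.277
Step 3: t₁/₂ = 0.6931/0.277 = 2.502 hr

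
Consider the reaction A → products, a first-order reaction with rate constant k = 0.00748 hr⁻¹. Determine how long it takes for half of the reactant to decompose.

92.67 hr

Step 1: For a first-order reaction, t₁/₂ = ln(2)/k
Step 2: t₁/₂ = ln(2)/0.00748
Step 3: t₁/₂ = 0.6931/0.00748 = 92.67 hr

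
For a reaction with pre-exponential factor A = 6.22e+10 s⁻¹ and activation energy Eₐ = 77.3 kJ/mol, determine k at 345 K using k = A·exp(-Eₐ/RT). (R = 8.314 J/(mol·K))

1.23e-01 s⁻¹

Step 1: Use the Arrhenius equation: k = A × exp(-Eₐ/RT)
Step 2: Convert Eₐ to J/mol: 77.3 kJ/mol = 77300 J/mol
Step 3: Calculate the exponent: -Eₐ/(RT) = -77300/(8.314 × 345) = -26.94948
Step 4: k = 6.22e+10 × exp(-26.94948)
Step 5: k = 6.22e+10 × 1.97692e-12 = 1.2296e-01 s⁻¹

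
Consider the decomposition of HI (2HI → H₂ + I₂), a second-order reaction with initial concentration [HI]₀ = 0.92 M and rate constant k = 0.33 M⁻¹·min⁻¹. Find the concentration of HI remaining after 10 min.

0.2279 M

Step 1: For a second-order reaction: 1/[HI] = 1/[HI]₀ + kt
Step 2: 1/[HI] = 1/0.92 + 0.33 × 10
Step 3: 1/[HI] = 1.087 + 3.3 = 4.387
Step 4: [HI] = 1/4.387 = 0.2279 M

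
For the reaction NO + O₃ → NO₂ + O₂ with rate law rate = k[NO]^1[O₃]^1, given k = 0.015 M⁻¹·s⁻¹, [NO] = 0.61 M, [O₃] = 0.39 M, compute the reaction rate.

0.003569 M/s

Step 1: The rate law is rate = k[NO]^1[O₃]^1
Step 2: Substitute: rate = 0.015 × (0.61)^1 × (0.39)^1
Step 3: rate = 0.015 × 0.61 × 0.39 = 0.0035685 M/s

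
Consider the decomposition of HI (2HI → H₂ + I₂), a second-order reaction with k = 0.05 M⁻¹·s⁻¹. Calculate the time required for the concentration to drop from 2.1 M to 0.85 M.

14.01 s

Step 1: For second-order: t = (1/[HI] - 1/[HI]₀)/k
Step 2: t = (1/0.85 - 1/2.1)/0.05
Step 3: t = (1.176 - 0.4762)/0.05
Step 4: t = 0.7003/0.05 = 14.01 s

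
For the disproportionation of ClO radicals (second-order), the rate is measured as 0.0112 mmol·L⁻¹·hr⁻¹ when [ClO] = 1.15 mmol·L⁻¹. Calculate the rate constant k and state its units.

0.008469 (mmol·L⁻¹)⁻¹·hr⁻¹

Step 1: rate = k[ClO]^2, so k = rate / [ClO]^2.
Step 2: k = 0.0112 / (1.15)^2 = 0.0112 / 1.322.
Step 3: k = 0.008469 (mmol·L⁻¹)⁻¹·hr⁻¹.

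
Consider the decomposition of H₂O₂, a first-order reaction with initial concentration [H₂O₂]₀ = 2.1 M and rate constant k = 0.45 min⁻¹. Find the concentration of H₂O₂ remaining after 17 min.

0.0009997 M

Step 1: For a first-order reaction: [H₂O₂] = [H₂O₂]₀ × e^(-kt)
Step 2: [H₂O₂] = 2.1 × e^(-0.45 × 17)
Step 3: [H₂O₂] = 2.1 × e^(-7.65)
Step 4: [H₂O₂] = 2.1 × 0.000476044 = 0.0009997 M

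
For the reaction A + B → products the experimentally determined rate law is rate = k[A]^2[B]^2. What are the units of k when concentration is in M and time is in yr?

M⁻³·yr⁻¹

Step 1: Overall order = 2 + 2 = 4.
Step 2: rate has units M·yr⁻¹; [A]^2[B]^2 has units M^4.
Step 3: k = rate/([A]^2[B]^2), so units of k = M^(1-4)·yr⁻¹ = M⁻³·yr⁻¹.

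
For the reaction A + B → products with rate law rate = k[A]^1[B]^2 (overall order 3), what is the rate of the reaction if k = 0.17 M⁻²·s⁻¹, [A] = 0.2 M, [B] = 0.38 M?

0.00491 M/s

Step 1: The rate law is rate = k[A]^1[B]^2, overall order = 1+2 = 3
Step 2: Substitute values: rate = 0.17 × (0.2)^1 × (0.38)^2
Step 3: rate = 0.17 × 0.2 × 0.1444 = 0.0049096 M/s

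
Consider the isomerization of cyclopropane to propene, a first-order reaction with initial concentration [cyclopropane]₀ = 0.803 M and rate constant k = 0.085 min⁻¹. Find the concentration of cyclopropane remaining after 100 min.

0.0001634 M

Step 1: For a first-order reaction: [cyclopropane] = [cyclopropane]₀ × e^(-kt)
Step 2: [cyclopropane] = 0.803 × e^(-0.085 × 100)
Step 3: [cyclopropane] = 0.803 × e^(-8.5)
Step 4: [cyclopropane] = 0.803 × 0.000203468 = 0.0001634 M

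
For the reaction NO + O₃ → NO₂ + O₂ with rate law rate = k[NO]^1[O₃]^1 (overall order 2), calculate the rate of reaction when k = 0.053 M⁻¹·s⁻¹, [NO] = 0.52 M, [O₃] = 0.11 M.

0.003032 M/s

Step 1: The rate law is rate = k[NO]^1[O₃]^1, overall order = 1+1 = 2
Step 2: Substitute values: rate = 0.053 × (0.52)^1 × (0.11)^1
Step 3: rate = 0.053 × 0.52 × 0.11 = 0.0030316 M/s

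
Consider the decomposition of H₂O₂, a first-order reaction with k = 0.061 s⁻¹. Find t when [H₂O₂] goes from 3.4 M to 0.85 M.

22.73 s

Step 1: For first-order: t = ln([H₂O₂]₀/[H₂O₂])/k
Step 2: t = ln(3.4/0.85)/0.061
Step 3: t = ln(4)/0.061
Step 4: t = 1.386/0.061 = 22.73 s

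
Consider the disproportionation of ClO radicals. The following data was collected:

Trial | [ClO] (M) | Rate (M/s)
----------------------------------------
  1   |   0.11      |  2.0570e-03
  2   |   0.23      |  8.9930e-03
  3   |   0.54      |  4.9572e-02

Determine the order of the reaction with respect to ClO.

second order (2)

Step 1: Compare trials to find order n where rate₂/rate₁ = ([ClO]₂/[ClO]₁)^n
Step 2: rate₂/rate₁ = 8.9930e-03/2.0570e-03 = 4.372
Step 3: [ClO]₂/[ClO]₁ = 0.23/0.11 = 2.091
Step 4: n = ln(4.372)/ln(2.091) = 2.00 ≈ 2
Step 5: The reaction is second order in ClO.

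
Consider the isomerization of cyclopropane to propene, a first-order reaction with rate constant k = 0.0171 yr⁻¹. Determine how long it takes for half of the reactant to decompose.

40.53 yr

Step 1: For a first-order reaction, t₁/₂ = ln(2)/k
Step 2: t₁/₂ = ln(2)/0.0171
Step 3: t₁/₂ = 0.6931/0.0171 = 40.53 yr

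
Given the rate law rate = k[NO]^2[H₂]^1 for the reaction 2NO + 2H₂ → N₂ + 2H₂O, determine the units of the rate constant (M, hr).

M⁻²·hr⁻¹

Step 1: Overall order = 2 + 1 = 3.
Step 2: rate has units M·hr⁻¹; [NO]^2[H₂]^1 has units M^3.
Step 3: k = rate/([NO]^2[H₂]^1), so units of k = M^(1-3)·hr⁻¹ = M⁻²·hr⁻¹.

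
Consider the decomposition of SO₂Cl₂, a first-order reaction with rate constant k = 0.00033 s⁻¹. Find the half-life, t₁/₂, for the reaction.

2100 s

Step 1: For a first-order reaction, t₁/₂ = ln(2)/k
Step 2: t₁/₂ = ln(2)/0.00033
Step 3: t₁/₂ = 0.6931/0.00033 = 2100 s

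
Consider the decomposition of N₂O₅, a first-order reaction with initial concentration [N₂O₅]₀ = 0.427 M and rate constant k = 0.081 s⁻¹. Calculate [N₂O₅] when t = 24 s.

0.06112 M

Step 1: For a first-order reaction: [N₂O₅] = [N₂O₅]₀ × e^(-kt)
Step 2: [N₂O₅] = 0.427 × e^(-0.081 × 24)
Step 3: [N₂O₅] = 0.427 × e^(-1.944)
Step 4: [N₂O₅] = 0.427 × 0.14313 = 0.06112 M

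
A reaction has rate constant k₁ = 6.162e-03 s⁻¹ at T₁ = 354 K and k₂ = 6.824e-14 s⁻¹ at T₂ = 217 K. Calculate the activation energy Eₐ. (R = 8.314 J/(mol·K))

117.6 kJ/mol

Step 1: Use the two-temperature Arrhenius form: ln(k₂/k₁) = -Eₐ/R × (1/T₂ - 1/T₁)
Step 2: ln(k₂/k₁) = ln(6.824e-14/6.162e-03) = ln(1.10743e-11) = -25.2264
Step 3: 1/T₂ - 1/T₁ = 1/217 - 1/354 = 1.783436e-03 K⁻¹
Step 4: Eₐ = -R × ln(k₂/k₁) / (1/T₂ - 1/T₁) = -8.314 × -25.2264 / 1.783436e-03
Step 5: Eₐ = 1.1760e+05 J/mol = 117.6 kJ/mol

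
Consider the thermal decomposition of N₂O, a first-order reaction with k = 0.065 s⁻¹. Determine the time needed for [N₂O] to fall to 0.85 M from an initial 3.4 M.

21.33 s

Step 1: For first-order: t = ln([N₂O]₀/[N₂O])/k
Step 2: t = ln(3.4/0.85)/0.065
Step 3: t = ln(4)/0.065
Step 4: t = 1.386/0.065 = 21.33 s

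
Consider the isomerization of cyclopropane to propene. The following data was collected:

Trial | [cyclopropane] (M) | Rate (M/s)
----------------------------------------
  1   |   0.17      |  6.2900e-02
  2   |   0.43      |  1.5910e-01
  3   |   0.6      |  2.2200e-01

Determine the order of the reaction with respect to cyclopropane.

first order (1)

Step 1: Compare trials to find order n where rate₂/rate₁ = ([cyclopropane]₂/[cyclopropane]₁)^n
Step 2: rate₂/rate₁ = 1.5910e-01/6.2900e-02 = 2.529
Step 3: [cyclopropane]₂/[cyclopropane]₁ = 0.43/0.17 = 2.529
Step 4: n = ln(2.529)/ln(2.529) = 1.00 ≈ 1
Step 5: The reaction is first order in cyclopropane.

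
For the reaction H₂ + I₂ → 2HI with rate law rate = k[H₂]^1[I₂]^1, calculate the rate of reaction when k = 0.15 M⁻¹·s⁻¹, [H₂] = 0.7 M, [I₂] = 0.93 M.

0.09765 M/s

Step 1: The rate law is rate = k[H₂]^1[I₂]^1
Step 2: Substitute: rate = 0.15 × (0.7)^1 × (0.93)^1
Step 3: rate = 0.15 × 0.7 × 0.93 = 0.09765 M/s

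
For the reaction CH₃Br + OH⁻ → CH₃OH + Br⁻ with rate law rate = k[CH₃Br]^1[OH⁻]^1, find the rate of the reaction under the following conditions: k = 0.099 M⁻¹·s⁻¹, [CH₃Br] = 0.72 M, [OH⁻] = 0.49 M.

0.03493 M/s

Step 1: The rate law is rate = k[CH₃Br]^1[OH⁻]^1
Step 2: Substitute: rate = 0.099 × (0.72)^1 × (0.49)^1
Step 3: rate = 0.099 × 0.72 × 0.49 = 0.0349272 M/s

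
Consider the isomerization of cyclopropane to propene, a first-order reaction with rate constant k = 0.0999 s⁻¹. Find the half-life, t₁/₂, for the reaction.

6.938 s

Step 1: For a first-order reaction, t₁/₂ = ln(2)/k
Step 2: t₁/₂ = ln(2)/0.0999
Step 3: t₁/₂ = 0.6931/0.0999 = 6.938 s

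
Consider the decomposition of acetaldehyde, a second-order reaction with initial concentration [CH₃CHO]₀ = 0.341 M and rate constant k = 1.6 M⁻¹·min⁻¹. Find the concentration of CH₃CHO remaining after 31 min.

0.01904 M

Step 1: For a second-order reaction: 1/[CH₃CHO] = 1/[CH₃CHO]₀ + kt
Step 2: 1/[CH₃CHO] = 1/0.341 + 1.6 × 31
Step 3: 1/[CH₃CHO] = 2.933 + 49.6 = 52.53
Step 4: [CH₃CHO] = 1/52.53 = 0.01904 M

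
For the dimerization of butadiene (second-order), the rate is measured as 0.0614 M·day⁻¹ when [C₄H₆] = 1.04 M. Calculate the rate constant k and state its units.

0.05677 M⁻¹·day⁻¹

Step 1: rate = k[C₄H₆]^2, so k = rate / [C₄H₆]^2.
Step 2: k = 0.0614 / (1.04)^2 = 0.0614 / 1.082.
Step 3: k = 0.05677 M⁻¹·day⁻¹.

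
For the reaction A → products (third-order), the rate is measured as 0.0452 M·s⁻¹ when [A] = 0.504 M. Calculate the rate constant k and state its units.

0.3531 M⁻²·s⁻¹

Step 1: rate = k[A]^3, so k = rate / [A]^3.
Step 2: k = 0.0452 / (0.504)^3 = 0.0452 / 0.128.
Step 3: k = 0.3531 M⁻²·s⁻¹.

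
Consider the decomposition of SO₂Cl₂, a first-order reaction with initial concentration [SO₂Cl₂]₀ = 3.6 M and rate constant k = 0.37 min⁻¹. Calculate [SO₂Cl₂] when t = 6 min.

0.391 M

Step 1: For a first-order reaction: [SO₂Cl₂] = [SO₂Cl₂]₀ × e^(-kt)
Step 2: [SO₂Cl₂] = 3.6 × e^(-0.37 × 6)
Step 3: [SO₂Cl₂] = 3.6 × e^(-2.22)
Step 4: [SO₂Cl₂] = 3.6 × 0.108609 = 0.391 M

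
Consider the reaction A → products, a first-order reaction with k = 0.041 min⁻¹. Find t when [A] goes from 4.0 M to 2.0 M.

16.91 min

Step 1: For first-order: t = ln([A]₀/[A])/k
Step 2: t = ln(4.0/2.0)/0.041
Step 3: t = ln(2)/0.041
Step 4: t = 0.6931/0.041 = 16.91 min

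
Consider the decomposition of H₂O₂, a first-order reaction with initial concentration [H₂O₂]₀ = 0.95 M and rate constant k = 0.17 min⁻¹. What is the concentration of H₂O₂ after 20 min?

0.0317 M

Step 1: For a first-order reaction: [H₂O₂] = [H₂O₂]₀ × e^(-kt)
Step 2: [H₂O₂] = 0.95 × e^(-0.17 × 20)
Step 3: [H₂O₂] = 0.95 × e^(-3.4)
Step 4: [H₂O₂] = 0.95 × 0.0333733 = 0.0317 M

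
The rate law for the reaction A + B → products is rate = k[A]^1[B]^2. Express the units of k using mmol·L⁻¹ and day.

(mmol·L⁻¹)⁻²·day⁻¹

Step 1: Overall order = 1 + 2 = 3.
Step 2: rate has units mmol·L⁻¹·day⁻¹; [A]^1[B]^2 has units (mmol·L⁻¹)^3.
Step 3: k = rate/([A]^1[B]^2), so units of k = (mmol·L⁻¹)^(1-3)·day⁻¹ = (mmol·L⁻¹)⁻²·day⁻¹.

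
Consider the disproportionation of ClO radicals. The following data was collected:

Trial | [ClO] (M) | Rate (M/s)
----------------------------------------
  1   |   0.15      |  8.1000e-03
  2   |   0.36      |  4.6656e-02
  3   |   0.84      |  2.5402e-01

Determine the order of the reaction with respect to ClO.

second order (2)

Step 1: Compare trials to find order n where rate₂/rate₁ = ([ClO]₂/[ClO]₁)^n
Step 2: rate₂/rate₁ = 4.6656e-02/8.1000e-03 = 5.76
Step 3: [ClO]₂/[ClO]₁ = 0.36/0.15 = 2.4
Step 4: n = ln(5.76)/ln(2.4) = 2.00 ≈ 2
Step 5: The reaction is second order in ClO.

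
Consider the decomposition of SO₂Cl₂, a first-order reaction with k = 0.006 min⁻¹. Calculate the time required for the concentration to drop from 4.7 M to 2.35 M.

115.5 min

Step 1: For first-order: t = ln([SO₂Cl₂]₀/[SO₂Cl₂])/k
Step 2: t = ln(4.7/2.35)/0.006
Step 3: t = ln(2)/0.006
Step 4: t = 0.6931/0.006 = 115.5 min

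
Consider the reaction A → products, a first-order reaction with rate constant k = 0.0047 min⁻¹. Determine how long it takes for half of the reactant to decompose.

147.5 min

Step 1: For a first-order reaction, t₁/₂ = ln(2)/k
Step 2: t₁/₂ = ln(2)/0.0047
Step 3: t₁/₂ = 0.6931/0.0047 = 147.5 min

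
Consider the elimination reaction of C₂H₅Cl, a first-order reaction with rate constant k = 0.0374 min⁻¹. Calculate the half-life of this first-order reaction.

18.53 min

Step 1: For a first-order reaction, t₁/₂ = ln(2)/k
Step 2: t₁/₂ = ln(2)/0.0374
Step 3: t₁/₂ = 0.6931/0.0374 = 18.53 min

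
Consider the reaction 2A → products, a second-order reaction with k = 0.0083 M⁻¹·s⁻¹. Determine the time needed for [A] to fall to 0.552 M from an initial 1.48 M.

136.9 s

Step 1: For second-order: t = (1/[A] - 1/[A]₀)/k
Step 2: t = (1/0.552 - 1/1.48)/0.0083
Step 3: t = (1.812 - 0.6757)/0.0083
Step 4: t = 1.136/0.0083 = 136.9 s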